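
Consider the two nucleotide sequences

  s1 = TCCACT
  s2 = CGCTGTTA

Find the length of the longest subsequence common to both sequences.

Let dp[i][j] be the LCS length of the first i bases of s1 and the first j bases of s2. dp[i][j] = dp[i-1][j-1]+1 when the i-th and j-th bases match, else max(dp[i-1][j], dp[i][j-1]).
    ·  C  G  C  T  G  T  T  A
 ·  0  0  0  0  0  0  0  0  0
 T  0  0  0  0  1  1  1  1  1
 C  0  1  1  1  1  1  1  1  1
 C  0  1  1  2  2  2  2  2  2
 A  0  1  1  2  2  2  2  2  3
 C  0  1  1  2  2  2  2  2  3
 T  0  1  1  2  3  3  3  3  3
dp[6][8] = 3. One LCS (by backtracking along matches): CCA.

3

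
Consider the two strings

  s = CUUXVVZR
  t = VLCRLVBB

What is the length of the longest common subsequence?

Taking C (s #1, t #3); then V (s #5, t #6) gives a common subsequence of length 2. The LCS DP gives dp[8][8] = 2, so this is optimal.

2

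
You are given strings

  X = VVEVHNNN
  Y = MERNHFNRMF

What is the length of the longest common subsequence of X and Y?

3

Let dp[i][j] be the LCS length of the first i characters of X and the first j characters of Y. dp[i][j] = dp[i-1][j-1]+1 when the i-th and j-th characters match, else max(dp[i-1][j], dp[i][j-1]).
    ·  M  E  R  N  H  F  N  R  M  F
 ·  0  0  0  0  0  0  0  0  0  0  0
 V  0  0  0  0  0  0  0  0  0  0  0
 V  0  0  0  0  0  0  0  0  0  0  0
 E  0  0  1  1  1  1  1  1  1  1  1
 V  0  0  1  1  1  1  1  1  1  1  1
 H  0  0  1  1  1  2  2  2  2  2  2
 N  0  0  1  1  2  2  2  3  3  3  3
 N  0  0  1  1  2  2  2  3  3  3  3
 N  0  0  1  1  2  2  2  3  3  3  3
dp[8][10] = 3. One LCS (by backtracking along matches): EHN.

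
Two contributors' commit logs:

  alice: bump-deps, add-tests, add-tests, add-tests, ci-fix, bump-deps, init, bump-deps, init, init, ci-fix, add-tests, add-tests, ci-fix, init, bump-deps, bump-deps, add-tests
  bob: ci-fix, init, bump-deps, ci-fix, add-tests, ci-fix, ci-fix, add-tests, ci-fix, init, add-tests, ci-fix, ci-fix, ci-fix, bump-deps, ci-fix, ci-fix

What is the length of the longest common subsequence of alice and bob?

9

Taking ci-fix [5,1]; then init [7,2]; then bump-deps [8,3]; then ci-fix [11,4]; then add-tests [12,5]; then add-tests [13,8]; then ci-fix [14,9]; then init [15,10]; then bump-deps [16,15] gives a common subsequence of length 9, and the DP table's final entry dp[18][17] is also 9, so no common subsequence is longer.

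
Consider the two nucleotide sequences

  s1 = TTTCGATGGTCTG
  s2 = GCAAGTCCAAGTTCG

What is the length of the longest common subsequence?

7

One common subsequence of length 7: T (s1 #1, s2 #6) → C (s1 #4, s2 #8) → G (s1 #5, s2 #11) → T (s1 #7, s2 #12) → T (s1 #10, s2 #13) → C (s1 #11, s2 #14) → G (s1 #13, s2 #15). The LCS DP gives dp[13][15] = 7, so this is optimal.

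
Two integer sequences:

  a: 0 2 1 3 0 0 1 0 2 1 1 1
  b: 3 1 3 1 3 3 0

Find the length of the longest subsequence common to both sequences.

Let dp[i][j] be the LCS length of the first i values of a and the first j values of b. dp[i][j] = dp[i-1][j-1]+1 when the i-th and j-th values match, else max(dp[i-1][j], dp[i][j-1]).
    ·  3  1  3  1  3  3  0
 ·  0  0  0  0  0  0  0  0
 0  0  0  0  0  0  0  0  1
 2  0  0  0  0  0  0  0  1
 1  0  0  1  1  1  1  1  1
 3  0  1  1  2  2  2  2  2
 0  0  1  1  2  2  2  2  3
 0  0  1  1  2  2  2  2  3
 1  0  1  2  2  3  3  3  3
 0  0  1  2  2  3  3  3  4
 2  0  1  2  2  3  3  3  4
 1  0  1  2  2  3  3  3  4
 1  0  1  2  2  3  3  3  4
 1  0  1  2  2  3  3  3  4
dp[12][7] = 4. One LCS (by backtracking along matches): 1, 3, 1, 0.

4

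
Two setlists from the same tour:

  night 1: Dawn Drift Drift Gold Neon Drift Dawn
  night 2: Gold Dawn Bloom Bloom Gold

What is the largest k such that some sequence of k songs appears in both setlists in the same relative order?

2

Taking Dawn at night 1[1]=night 2[2]; then Gold at night 1[4]=night 2[5] gives a common subsequence of length 2. Since dp[7][5] = 2, nothing longer is possible.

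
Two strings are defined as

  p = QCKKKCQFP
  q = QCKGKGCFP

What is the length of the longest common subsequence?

Match Q [1,1], C [2,2], K [3,3], K [4,5], C [6,7], F [8,8], P [9,9] — 7 characters in the same relative order in both. Since dp[9][9] = 7, nothing longer is possible.

7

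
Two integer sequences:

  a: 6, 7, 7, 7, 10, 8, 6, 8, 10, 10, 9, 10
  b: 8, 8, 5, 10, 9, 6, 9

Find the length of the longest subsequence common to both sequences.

Taking 8 (a #6, b #1); then 8 (a #8, b #2); then 10 (a #9, b #4); then 9 (a #11, b #7) gives a common subsequence of length 4. Since dp[12][7] = 4, nothing longer is possible.

4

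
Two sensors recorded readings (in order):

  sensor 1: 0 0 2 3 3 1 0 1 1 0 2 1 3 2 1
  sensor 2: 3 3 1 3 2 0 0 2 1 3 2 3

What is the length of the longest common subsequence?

9

Taking 3 [4,1], 3 [5,2], 1 [6,3], 0 [7,6], 0 [10,7], 2 [11,8], 1 [12,9], 3 [13,10], 2 [14,11] gives a common subsequence of length 9, and the DP table's final entry dp[15][12] is also 9, so no common subsequence is longer.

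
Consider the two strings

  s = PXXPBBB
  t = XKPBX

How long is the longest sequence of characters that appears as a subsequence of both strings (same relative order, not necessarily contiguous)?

3

One common subsequence of length 3: X (s #2, t #1), P (s #4, t #3), B (s #5, t #4). The LCS DP gives dp[7][5] = 3, so this is optimal.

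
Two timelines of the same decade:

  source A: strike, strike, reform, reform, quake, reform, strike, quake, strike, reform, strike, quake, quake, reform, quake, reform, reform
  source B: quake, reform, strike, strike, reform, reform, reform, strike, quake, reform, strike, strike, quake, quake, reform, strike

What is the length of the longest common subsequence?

Taking strike (source A #1, source B #3), then strike (source A #2, source B #4), then reform (source A #3, source B #5), then reform (source A #4, source B #6), then reform (source A #6, source B #7), then strike (source A #7, source B #8), then quake (source A #8, source B #9), then strike (source A #9, source B #11), then strike (source A #11, source B #12), then quake (source A #12, source B #13), then quake (source A #13, source B #14), then reform (source A #14, source B #15) gives a common subsequence of length 12. Since dp[17][16] = 12, nothing longer is possible.

12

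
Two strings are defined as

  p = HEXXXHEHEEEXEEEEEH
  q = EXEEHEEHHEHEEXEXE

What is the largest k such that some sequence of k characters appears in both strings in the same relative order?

11

Taking E (p #2, q #1); then X (p #3, q #2); then H (p #6, q #5); then E (p #7, q #7); then H (p #8, q #9); then E (p #9, q #10); then E (p #10, q #12); then E (p #11, q #13); then X (p #12, q #14); then E (p #13, q #15); then E (p #17, q #17) gives a common subsequence of length 11. Since dp[18][17] = 11, nothing longer is possible.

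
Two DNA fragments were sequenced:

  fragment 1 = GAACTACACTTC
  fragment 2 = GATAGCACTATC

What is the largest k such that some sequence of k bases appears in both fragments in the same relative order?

Let dp[i][j] be the LCS length of the first i bases of fragment 1 and the first j bases of fragment 2. dp[i][j] = dp[i-1][j-1]+1 when the i-th and j-th bases match, else max(dp[i-1][j], dp[i][j-1]).
    ·  G  A  T  A  G  C  A  C  T  A  T  C
 ·  0  0  0  0  0  0  0  0  0  0  0  0  0
 G  0  1  1  1  1  1  1  1  1  1  1  1  1
 A  0  1  2  2  2  2  2  2  2  2  2  2  2
 A  0  1  2  2  3  3  3  3  3  3  3  3  3
 C  0  1  2  2  3  3  4  4  4  4  4  4  4
 T  0  1  2  3  3  3  4  4  4  5  5  5  5
 A  0  1  2  3  4  4  4  5  5  5  6  6  6
 C  0  1  2  3  4  4  5  5  6  6  6  6  7
 A  0  1  2  3  4  4  5  6  6  6  7  7  7
 C  0  1  2  3  4  4  5  6  7  7  7  7  8
 T  0  1  2  3  4  4  5  6  7  8  8  8  8
 T  0  1  2  3  4  4  5  6  7  8  8  9  9
 C  0  1  2  3  4  4  5  6  7  8  8  9 10
dp[12][12] = 10. One LCS (by backtracking along matches): GATACACTTC.

10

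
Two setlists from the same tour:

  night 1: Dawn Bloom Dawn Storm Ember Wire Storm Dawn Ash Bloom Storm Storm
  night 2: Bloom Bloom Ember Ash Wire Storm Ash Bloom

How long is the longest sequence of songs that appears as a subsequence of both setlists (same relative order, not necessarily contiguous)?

One common subsequence of length 6: Bloom at night 1[2]=night 2[2]; then Ember at night 1[5]=night 2[3]; then Wire at night 1[6]=night 2[5]; then Storm at night 1[7]=night 2[6]; then Ash at night 1[9]=night 2[7]; then Bloom at night 1[10]=night 2[8]. dp[12][8] = 6 confirms this is the maximum.

6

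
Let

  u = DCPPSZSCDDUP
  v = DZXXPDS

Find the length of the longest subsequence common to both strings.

Pick D at u[1]=v[1]; then P at u[3]=v[5]; then S at u[7]=v[7]; all 3 characters appear in both, in order. The LCS DP gives dp[12][7] = 3, so this is optimal.

3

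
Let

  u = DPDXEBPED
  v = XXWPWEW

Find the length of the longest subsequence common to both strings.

Match X (u #4, v #2); then P (u #7, v #4); then E (u #8, v #6) — 3 characters in the same relative order in both. The LCS DP gives dp[9][7] = 3, so this is optimal.

3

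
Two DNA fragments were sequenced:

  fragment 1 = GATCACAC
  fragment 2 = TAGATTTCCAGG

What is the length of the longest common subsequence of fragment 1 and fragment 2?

6

Taking G (fragment 1 #1, fragment 2 #3), then A (fragment 1 #2, fragment 2 #4), then T (fragment 1 #3, fragment 2 #7), then C (fragment 1 #4, fragment 2 #8), then C (fragment 1 #6, fragment 2 #9), then A (fragment 1 #7, fragment 2 #10) gives a common subsequence of length 6, and the DP table's final entry dp[8][12] is also 6, so no common subsequence is longer.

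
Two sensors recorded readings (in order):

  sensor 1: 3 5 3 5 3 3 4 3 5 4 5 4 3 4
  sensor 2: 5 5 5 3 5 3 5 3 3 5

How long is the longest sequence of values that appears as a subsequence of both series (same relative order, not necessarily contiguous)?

Let dp[i][j] be the LCS length of the first i values of sensor 1 and the first j values of sensor 2. dp[i][j] = dp[i-1][j-1]+1 when the i-th and j-th values match, else max(dp[i-1][j], dp[i][j-1]).
    ·  5  5  5  3  5  3  5  3  3  5
 ·  0  0  0  0  0  0  0  0  0  0  0
 3  0  0  0  0  1  1  1  1  1  1  1
 5  0  1  1  1  1  2  2  2  2  2  2
 3  0  1  1  1  2  2  3  3  3  3  3
 5  0  1  2  2  2  3  3  4  4  4  4
 3  0  1  2  2  3  3  4  4  5  5  5
 3  0  1  2  2  3  3  4  4  5  6  6
 4  0  1  2  2  3  3  4  4  5  6  6
 3  0  1  2  2  3  3  4  4  5  6  6
 5  0  1  2  3  3  4  4  5  5  6  7
 4  0  1  2  3  3  4  4  5  5  6  7
 5  0  1  2  3  3  4  4  5  5  6  7
 4  0  1  2  3  3  4  4  5  5  6  7
 3  0  1  2  3  4  4  5  5  6  6  7
 4  0  1  2  3  4  4  5  5  6  6  7
dp[14][10] = 7. One LCS (by backtracking along matches): 3, 5, 3, 5, 3, 3, 5.

7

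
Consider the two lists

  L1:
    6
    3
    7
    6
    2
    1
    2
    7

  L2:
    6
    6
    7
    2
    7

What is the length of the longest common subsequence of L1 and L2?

Pick 6 at L1[1]=L2[2], 7 at L1[3]=L2[3], 2 at L1[7]=L2[4], 7 at L1[8]=L2[5]; all 4 values appear in both, in order, and the DP table's final entry dp[8][5] is also 4, so no common subsequence is longer.

4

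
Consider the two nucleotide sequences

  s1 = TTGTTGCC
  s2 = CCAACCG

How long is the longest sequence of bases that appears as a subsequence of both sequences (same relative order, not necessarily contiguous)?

2

Pick C (s1 #7, s2 #5), then C (s1 #8, s2 #6); all 2 bases appear in both, in order. Since dp[8][7] = 2, nothing longer is possible.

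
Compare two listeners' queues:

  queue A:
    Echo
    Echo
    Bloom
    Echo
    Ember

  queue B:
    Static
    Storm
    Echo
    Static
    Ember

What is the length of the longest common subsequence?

2

Taking Echo (queue A #1, queue B #3) → Ember (queue A #5, queue B #5) gives a common subsequence of length 2. dp[5][5] = 2 confirms this is the maximum.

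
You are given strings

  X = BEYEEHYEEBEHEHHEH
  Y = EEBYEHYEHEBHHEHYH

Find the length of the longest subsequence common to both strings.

Pick B (X #1, Y #3); then Y (X #3, Y #4); then E (X #5, Y #5); then H (X #6, Y #6); then Y (X #7, Y #7); then E (X #8, Y #8); then E (X #9, Y #10); then B (X #10, Y #11); then H (X #12, Y #13); then E (X #13, Y #14); then H (X #14, Y #15); then H (X #17, Y #17); all 12 characters appear in both, in order. Since dp[17][17] = 12, nothing longer is possible.

12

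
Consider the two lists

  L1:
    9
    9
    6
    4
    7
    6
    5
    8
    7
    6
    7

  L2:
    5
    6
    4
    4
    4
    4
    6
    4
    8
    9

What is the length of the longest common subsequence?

4

Let dp[i][j] be the LCS length of the first i values of L1 and the first j values of L2. dp[i][j] = dp[i-1][j-1]+1 when the i-th and j-th values match, else max(dp[i-1][j], dp[i][j-1]).
    ·  5  6  4  4  4  4  6  4  8  9
 ·  0  0  0  0  0  0  0  0  0  0  0
 9  0  0  0  0  0  0  0  0  0  0  1
 9  0  0  0  0  0  0  0  0  0  0  1
 6  0  0  1  1  1  1  1  1  1  1  1
 4  0  0  1  2  2  2  2  2  2  2  2
 7  0  0  1  2  2  2  2  2  2  2  2
 6  0  0  1  2  2  2  2  3  3  3  3
 5  0  1  1  2  2  2  2  3  3  3  3
 8  0  1  1  2  2  2  2  3  3  4  4
 7  0  1  1  2  2  2  2  3  3  4  4
 6  0  1  2  2  2  2  2  3  3  4  4
 7  0  1  2  2  2  2  2  3  3  4  4
dp[11][10] = 4. One LCS (by backtracking along matches): 6, 4, 6, 8.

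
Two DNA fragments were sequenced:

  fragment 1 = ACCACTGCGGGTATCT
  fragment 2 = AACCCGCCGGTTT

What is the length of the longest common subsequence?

11

Pick A (fragment 1 #1, fragment 2 #2), then C (fragment 1 #2, fragment 2 #3), then C (fragment 1 #3, fragment 2 #4), then C (fragment 1 #5, fragment 2 #5), then G (fragment 1 #7, fragment 2 #6), then C (fragment 1 #8, fragment 2 #8), then G (fragment 1 #10, fragment 2 #9), then G (fragment 1 #11, fragment 2 #10), then T (fragment 1 #12, fragment 2 #11), then T (fragment 1 #14, fragment 2 #12), then T (fragment 1 #16, fragment 2 #13); all 11 bases appear in both, in order, and the DP table's final entry dp[16][13] is also 11, so no common subsequence is longer.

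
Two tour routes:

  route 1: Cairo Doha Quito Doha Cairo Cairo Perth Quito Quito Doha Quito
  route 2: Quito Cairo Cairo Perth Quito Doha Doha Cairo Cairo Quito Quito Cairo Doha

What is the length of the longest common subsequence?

Pick Cairo at route 1[1]=route 2[3]; then Doha at route 1[2]=route 2[6]; then Doha at route 1[4]=route 2[7]; then Cairo at route 1[5]=route 2[8]; then Cairo at route 1[6]=route 2[9]; then Quito at route 1[8]=route 2[10]; then Quito at route 1[9]=route 2[11]; then Doha at route 1[10]=route 2[13]; all 8 stops appear in both, in order. The LCS DP gives dp[11][13] = 8, so this is optimal.

8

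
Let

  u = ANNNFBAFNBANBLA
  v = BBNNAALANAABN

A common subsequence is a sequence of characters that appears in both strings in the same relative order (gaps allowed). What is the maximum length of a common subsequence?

One common subsequence of length 6: N (u #2, v #3); then N (u #3, v #4); then N (u #4, v #9); then A (u #7, v #11); then B (u #10, v #12); then N (u #12, v #13). The LCS DP gives dp[15][13] = 6, so this is optimal.

6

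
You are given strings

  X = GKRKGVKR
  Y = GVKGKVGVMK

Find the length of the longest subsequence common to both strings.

Let dp[i][j] be the LCS length of the first i characters of X and the first j characters of Y. dp[i][j] = dp[i-1][j-1]+1 when the i-th and j-th characters match, else max(dp[i-1][j], dp[i][j-1]).
    ·  G  V  K  G  K  V  G  V  M  K
 ·  0  0  0  0  0  0  0  0  0  0  0
 G  0  1  1  1  1  1  1  1  1  1  1
 K  0  1  1  2  2  2  2  2  2  2  2
 R  0  1  1  2  2  2  2  2  2  2  2
 K  0  1  1  2  2  3  3  3  3  3  3
 G  0  1  1  2  3  3  3  4  4  4  4
 V  0  1  2  2  3  3  4  4  5  5  5
 K  0  1  2  3  3  4  4  4  5  5  6
 R  0  1  2  3  3  4  4  4  5  5  6
dp[8][10] = 6. One LCS (by backtracking along matches): GKKGVK.

6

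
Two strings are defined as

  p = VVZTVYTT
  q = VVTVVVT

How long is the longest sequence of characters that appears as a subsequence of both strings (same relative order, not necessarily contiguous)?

5

Taking V (p #1, q #1), then V (p #2, q #2), then T (p #4, q #3), then V (p #5, q #6), then T (p #8, q #7) gives a common subsequence of length 5. The LCS DP gives dp[8][7] = 5, so this is optimal.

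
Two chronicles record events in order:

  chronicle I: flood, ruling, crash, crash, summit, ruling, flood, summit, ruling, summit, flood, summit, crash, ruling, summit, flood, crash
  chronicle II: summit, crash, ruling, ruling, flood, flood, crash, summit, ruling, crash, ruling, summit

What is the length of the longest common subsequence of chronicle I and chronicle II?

8

Taking ruling (chronicle I #2, chronicle II #3) → ruling (chronicle I #6, chronicle II #4) → flood (chronicle I #7, chronicle II #6) → summit (chronicle I #8, chronicle II #8) → ruling (chronicle I #9, chronicle II #9) → crash (chronicle I #13, chronicle II #10) → ruling (chronicle I #14, chronicle II #11) → summit (chronicle I #15, chronicle II #12) gives a common subsequence of length 8. The LCS DP gives dp[17][12] = 8, so this is optimal.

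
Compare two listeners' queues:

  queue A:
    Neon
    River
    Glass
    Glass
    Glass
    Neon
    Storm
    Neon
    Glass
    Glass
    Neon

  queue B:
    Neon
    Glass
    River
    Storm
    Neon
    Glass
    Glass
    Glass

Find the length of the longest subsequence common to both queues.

One common subsequence of length 6: Neon (queue A #1, queue B #1), River (queue A #2, queue B #3), Storm (queue A #7, queue B #4), Neon (queue A #8, queue B #5), Glass (queue A #9, queue B #7), Glass (queue A #10, queue B #8), and the DP table's final entry dp[11][8] is also 6, so no common subsequence is longer.

6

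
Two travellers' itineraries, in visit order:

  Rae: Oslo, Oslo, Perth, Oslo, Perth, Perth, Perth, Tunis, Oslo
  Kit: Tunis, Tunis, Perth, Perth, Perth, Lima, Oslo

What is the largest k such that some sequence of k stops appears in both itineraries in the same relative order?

4

Match Perth at Rae[3]=Kit[3], then Perth at Rae[5]=Kit[4], then Perth at Rae[6]=Kit[5], then Oslo at Rae[9]=Kit[7] — 4 stops in the same relative order in both. The LCS DP gives dp[9][7] = 4, so this is optimal.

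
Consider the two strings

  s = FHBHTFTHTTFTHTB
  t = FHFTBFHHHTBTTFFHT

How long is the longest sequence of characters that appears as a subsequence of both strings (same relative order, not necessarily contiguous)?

Match F [1,1], H [2,2], B [3,5], H [4,9], T [5,10], T [7,12], T [9,13], F [11,15], H [13,16], T [14,17] — 10 characters in the same relative order in both. The LCS DP gives dp[15][17] = 10, so this is optimal.

10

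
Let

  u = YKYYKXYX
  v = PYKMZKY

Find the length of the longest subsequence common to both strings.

Let dp[i][j] be the LCS length of the first i characters of u and the first j characters of v. dp[i][j] = dp[i-1][j-1]+1 when the i-th and j-th characters match, else max(dp[i-1][j], dp[i][j-1]).
    ·  P  Y  K  M  Z  K  Y
 ·  0  0  0  0  0  0  0  0
 Y  0  0  1  1  1  1  1  1
 K  0  0  1  2  2  2  2  2
 Y  0  0  1  2  2  2  2  3
 Y  0  0  1  2  2  2  2  3
 K  0  0  1  2  2  2  3  3
 X  0  0  1  2  2  2  3  3
 Y  0  0  1  2  2  2  3  4
 X  0  0  1  2  2  2  3  4
dp[8][7] = 4. One LCS (by backtracking along matches): YKKY.

4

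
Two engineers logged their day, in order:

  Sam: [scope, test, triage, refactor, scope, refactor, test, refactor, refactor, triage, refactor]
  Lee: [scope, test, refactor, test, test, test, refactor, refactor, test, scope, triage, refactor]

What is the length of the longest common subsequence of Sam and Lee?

8

Match scope at Sam[1]=Lee[1], then test at Sam[2]=Lee[2], then refactor at Sam[4]=Lee[3], then test at Sam[7]=Lee[6], then refactor at Sam[8]=Lee[7], then refactor at Sam[9]=Lee[8], then triage at Sam[10]=Lee[11], then refactor at Sam[11]=Lee[12] — 8 tasks in the same relative order in both. Since dp[11][12] = 8, nothing longer is possible.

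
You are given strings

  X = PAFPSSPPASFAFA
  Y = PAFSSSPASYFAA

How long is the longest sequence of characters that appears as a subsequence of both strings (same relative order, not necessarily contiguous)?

Taking P at X[1]=Y[1] → A at X[2]=Y[2] → F at X[3]=Y[3] → S at X[5]=Y[5] → S at X[6]=Y[6] → P at X[8]=Y[7] → A at X[9]=Y[8] → S at X[10]=Y[9] → F at X[11]=Y[11] → A at X[12]=Y[12] → A at X[14]=Y[13] gives a common subsequence of length 11. The LCS DP gives dp[14][13] = 11, so this is optimal.

11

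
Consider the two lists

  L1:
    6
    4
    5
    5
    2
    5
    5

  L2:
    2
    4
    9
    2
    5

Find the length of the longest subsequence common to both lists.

Match 4 [2,2], then 2 [5,4], then 5 [7,5] — 3 values in the same relative order in both. Since dp[7][5] = 3, nothing longer is possible.

3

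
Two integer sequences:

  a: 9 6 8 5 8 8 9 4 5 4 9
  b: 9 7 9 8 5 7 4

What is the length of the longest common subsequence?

4

Let dp[i][j] be the LCS length of the first i values of a and the first j values of b. dp[i][j] = dp[i-1][j-1]+1 when the i-th and j-th values match, else max(dp[i-1][j], dp[i][j-1]).
    ·  9  7  9  8  5  7  4
 ·  0  0  0  0  0  0  0  0
 9  0  1  1  1  1  1  1  1
 6  0  1  1  1  1  1  1  1
 8  0  1  1  1  2  2  2  2
 5  0  1  1  1  2  3  3  3
 8  0  1  1  1  2  3  3  3
 8  0  1  1  1  2  3  3  3
 9  0  1  1  2  2  3  3  3
 4  0  1  1  2  2  3  3  4
 5  0  1  1  2  2  3  3  4
 4  0  1  1  2  2  3  3  4
 9  0  1  1  2  2  3  3  4
dp[11][7] = 4. One LCS (by backtracking along matches): 9, 8, 5, 4.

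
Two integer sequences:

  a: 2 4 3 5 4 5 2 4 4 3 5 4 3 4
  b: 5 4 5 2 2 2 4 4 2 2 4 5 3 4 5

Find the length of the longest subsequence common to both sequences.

9

Match 5 at a[4]=b[1] → 4 at a[5]=b[2] → 5 at a[6]=b[3] → 2 at a[7]=b[6] → 4 at a[8]=b[8] → 4 at a[9]=b[11] → 5 at a[11]=b[12] → 3 at a[13]=b[13] → 4 at a[14]=b[14] — 9 values in the same relative order in both. Since dp[14][15] = 9, nothing longer is possible.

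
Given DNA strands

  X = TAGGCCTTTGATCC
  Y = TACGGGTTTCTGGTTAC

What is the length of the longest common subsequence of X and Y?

10

Match T [1,1] → A [2,2] → G [3,5] → G [4,6] → C [6,10] → T [7,11] → T [8,14] → T [9,15] → A [11,16] → C [14,17] — 10 bases in the same relative order in both. The LCS DP gives dp[14][17] = 10, so this is optimal.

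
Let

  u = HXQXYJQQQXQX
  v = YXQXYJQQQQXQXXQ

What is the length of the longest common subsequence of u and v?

Match X [2,2], Q [3,3], X [4,4], Y [5,5], J [6,6], Q [7,8], Q [8,9], Q [9,10], X [10,11], Q [11,12], X [12,14] — 11 characters in the same relative order in both. The LCS DP gives dp[12][15] = 11, so this is optimal.

11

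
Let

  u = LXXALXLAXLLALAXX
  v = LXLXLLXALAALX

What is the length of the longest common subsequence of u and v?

10

Match L (u #1, v #1); then X (u #2, v #2); then X (u #3, v #4); then L (u #5, v #6); then X (u #6, v #7); then L (u #7, v #9); then A (u #8, v #10); then A (u #12, v #11); then L (u #13, v #12); then X (u #16, v #13) — 10 characters in the same relative order in both. The LCS DP gives dp[16][13] = 10, so this is optimal.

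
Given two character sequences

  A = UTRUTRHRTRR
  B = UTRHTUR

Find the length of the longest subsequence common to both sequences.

Match U [4,1], T [5,2], R [6,3], H [7,4], T [9,5], R [11,7] — 6 characters in the same relative order in both. dp[11][7] = 6 confirms this is the maximum.

6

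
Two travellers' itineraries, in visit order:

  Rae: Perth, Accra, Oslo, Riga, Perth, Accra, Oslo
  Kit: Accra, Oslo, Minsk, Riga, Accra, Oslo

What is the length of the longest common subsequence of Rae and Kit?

5

One common subsequence of length 5: Accra (Rae #2, Kit #1) → Oslo (Rae #3, Kit #2) → Riga (Rae #4, Kit #4) → Accra (Rae #6, Kit #5) → Oslo (Rae #7, Kit #6). dp[7][6] = 5 confirms this is the maximum.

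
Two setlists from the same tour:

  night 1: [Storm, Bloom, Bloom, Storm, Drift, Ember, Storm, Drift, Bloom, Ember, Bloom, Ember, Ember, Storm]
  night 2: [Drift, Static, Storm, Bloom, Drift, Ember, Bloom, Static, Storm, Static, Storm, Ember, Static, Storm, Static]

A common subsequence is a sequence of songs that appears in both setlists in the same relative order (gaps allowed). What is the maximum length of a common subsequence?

7

Pick Storm at night 1[1]=night 2[3], Bloom at night 1[2]=night 2[4], Bloom at night 1[3]=night 2[7], Storm at night 1[4]=night 2[9], Storm at night 1[7]=night 2[11], Ember at night 1[10]=night 2[12], Storm at night 1[14]=night 2[14]; all 7 songs appear in both, in order. dp[14][15] = 7 confirms this is the maximum.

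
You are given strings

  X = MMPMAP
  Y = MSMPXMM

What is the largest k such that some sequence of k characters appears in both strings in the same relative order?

Let dp[i][j] be the LCS length of the first i characters of X and the first j characters of Y. dp[i][j] = dp[i-1][j-1]+1 when the i-th and j-th characters match, else max(dp[i-1][j], dp[i][j-1]).
    ·  M  S  M  P  X  M  M
 ·  0  0  0  0  0  0  0  0
 M  0  1  1  1  1  1  1  1
 M  0  1  1  2  2  2  2  2
 P  0  1  1  2  3  3  3  3
 M  0  1  1  2  3  3  4  4
 A  0  1  1  2  3  3  4  4
 P  0  1  1  2  3  3  4  4
dp[6][7] = 4. One LCS (by backtracking along matches): MMPM.

4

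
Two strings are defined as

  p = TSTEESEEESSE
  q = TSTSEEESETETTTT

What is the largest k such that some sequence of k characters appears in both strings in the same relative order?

9

Match T [1,1]; then S [2,2]; then T [3,3]; then S [6,4]; then E [7,5]; then E [8,6]; then E [9,7]; then S [10,8]; then E [12,11] — 9 characters in the same relative order in both, and the DP table's final entry dp[12][15] is also 9, so no common subsequence is longer.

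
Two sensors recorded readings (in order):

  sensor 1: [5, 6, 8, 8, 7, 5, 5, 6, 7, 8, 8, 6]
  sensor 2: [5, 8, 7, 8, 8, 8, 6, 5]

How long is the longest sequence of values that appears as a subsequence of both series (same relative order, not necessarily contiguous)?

6

Taking 5 [1,1]; then 8 [3,2]; then 8 [4,4]; then 8 [10,5]; then 8 [11,6]; then 6 [12,7] gives a common subsequence of length 6. dp[12][8] = 6 confirms this is the maximum.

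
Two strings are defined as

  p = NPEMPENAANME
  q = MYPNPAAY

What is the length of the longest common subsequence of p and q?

5

Let dp[i][j] be the LCS length of the first i characters of p and the first j characters of q. dp[i][j] = dp[i-1][j-1]+1 when the i-th and j-th characters match, else max(dp[i-1][j], dp[i][j-1]).
    ·  M  Y  P  N  P  A  A  Y
 ·  0  0  0  0  0  0  0  0  0
 N  0  0  0  0  1  1  1  1  1
 P  0  0  0  1  1  2  2  2  2
 E  0  0  0  1  1  2  2  2  2
 M  0  1  1  1  1  2  2  2  2
 P  0  1  1  2  2  2  2  2  2
 E  0  1  1  2  2  2  2  2  2
 N  0  1  1  2  3  3  3  3  3
 A  0  1  1  2  3  3  4  4  4
 A  0  1  1  2  3  3  4  5  5
 N  0  1  1  2  3  3  4  5  5
 M  0  1  1  2  3  3  4  5  5
 E  0  1  1  2  3  3  4  5  5
dp[12][8] = 5. One LCS (by backtracking along matches): MPNAA.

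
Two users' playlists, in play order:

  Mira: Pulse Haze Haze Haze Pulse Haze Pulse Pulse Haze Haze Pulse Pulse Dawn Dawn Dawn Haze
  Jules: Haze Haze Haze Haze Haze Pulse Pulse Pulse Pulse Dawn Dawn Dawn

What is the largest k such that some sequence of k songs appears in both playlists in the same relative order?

Pick Haze (Mira #2, Jules #2); then Haze (Mira #3, Jules #3); then Haze (Mira #4, Jules #4); then Haze (Mira #6, Jules #5); then Pulse (Mira #7, Jules #6); then Pulse (Mira #8, Jules #7); then Pulse (Mira #11, Jules #8); then Pulse (Mira #12, Jules #9); then Dawn (Mira #13, Jules #10); then Dawn (Mira #14, Jules #11); then Dawn (Mira #15, Jules #12); all 11 songs appear in both, in order. The LCS DP gives dp[16][12] = 11, so this is optimal.

11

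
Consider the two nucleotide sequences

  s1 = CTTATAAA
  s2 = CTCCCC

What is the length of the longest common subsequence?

Pick C (s1 #1, s2 #1), then T (s1 #2, s2 #2); all 2 bases appear in both, in order. Since dp[8][6] = 2, nothing longer is possible.

2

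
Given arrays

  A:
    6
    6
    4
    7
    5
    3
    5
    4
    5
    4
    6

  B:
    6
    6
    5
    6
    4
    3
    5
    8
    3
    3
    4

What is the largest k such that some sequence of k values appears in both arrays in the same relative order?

6

Let dp[i][j] be the LCS length of the first i values of A and the first j values of B. dp[i][j] = dp[i-1][j-1]+1 when the i-th and j-th values match, else max(dp[i-1][j], dp[i][j-1]).
    ·  6  6  5  6  4  3  5  8  3  3  4
 ·  0  0  0  0  0  0  0  0  0  0  0  0
 6  0  1  1  1  1  1  1  1  1  1  1  1
 6  0  1  2  2  2  2  2  2  2  2  2  2
 4  0  1  2  2  2  3  3  3  3  3  3  3
 7  0  1  2  2  2  3  3  3  3  3  3  3
 5  0  1  2  3  3  3  3  4  4  4  4  4
 3  0  1  2  3  3  3  4  4  4  5  5  5
 5  0  1  2  3  3  3  4  5  5  5  5  5
 4  0  1  2  3  3  4  4  5  5  5  5  6
 5  0  1  2  3  3  4  4  5  5  5  5  6
 4  0  1  2  3  3  4  4  5  5  5  5  6
 6  0  1  2  3  4  4  4  5  5  5  5  6
dp[11][11] = 6. One LCS (by backtracking along matches): 6, 6, 4, 5, 3, 4.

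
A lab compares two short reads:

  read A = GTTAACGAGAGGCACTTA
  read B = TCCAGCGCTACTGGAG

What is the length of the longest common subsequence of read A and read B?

Pick T at read A[2]=read B[1], C at read A[6]=read B[3], A at read A[8]=read B[4], G at read A[9]=read B[5], G at read A[12]=read B[7], C at read A[13]=read B[8], A at read A[14]=read B[10], C at read A[15]=read B[11], T at read A[16]=read B[12], A at read A[18]=read B[15]; all 10 bases appear in both, in order. dp[18][16] = 10 confirms this is the maximum.

10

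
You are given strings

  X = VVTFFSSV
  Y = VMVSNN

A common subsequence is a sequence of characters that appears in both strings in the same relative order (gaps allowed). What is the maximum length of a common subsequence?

3

One common subsequence of length 3: V at X[1]=Y[1] → V at X[2]=Y[3] → S at X[6]=Y[4]. dp[8][6] = 3 confirms this is the maximum.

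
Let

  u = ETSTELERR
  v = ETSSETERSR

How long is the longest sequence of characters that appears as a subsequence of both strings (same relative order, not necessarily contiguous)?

7

Let dp[i][j] be the LCS length of the first i characters of u and the first j characters of v. dp[i][j] = dp[i-1][j-1]+1 when the i-th and j-th characters match, else max(dp[i-1][j], dp[i][j-1]).
    ·  E  T  S  S  E  T  E  R  S  R
 ·  0  0  0  0  0  0  0  0  0  0  0
 E  0  1  1  1  1  1  1  1  1  1  1
 T  0  1  2  2  2  2  2  2  2  2  2
 S  0  1  2  3  3  3  3  3  3  3  3
 T  0  1  2  3  3  3  4  4  4  4  4
 E  0  1  2  3  3  4  4  5  5  5  5
 L  0  1  2  3  3  4  4  5  5  5  5
 E  0  1  2  3  3  4  4  5  5  5  5
 R  0  1  2  3  3  4  4  5  6  6  6
 R  0  1  2  3  3  4  4  5  6  6  7
dp[9][10] = 7. One LCS (by backtracking along matches): ETSTERR.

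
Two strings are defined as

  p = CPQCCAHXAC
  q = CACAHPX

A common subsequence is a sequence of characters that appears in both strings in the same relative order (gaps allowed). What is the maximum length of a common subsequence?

Let dp[i][j] be the LCS length of the first i characters of p and the first j characters of q. dp[i][j] = dp[i-1][j-1]+1 when the i-th and j-th characters match, else max(dp[i-1][j], dp[i][j-1]).
    ·  C  A  C  A  H  P  X
 ·  0  0  0  0  0  0  0  0
 C  0  1  1  1  1  1  1  1
 P  0  1  1  1  1  1  2  2
 Q  0  1  1  1  1  1  2  2
 C  0  1  1  2  2  2  2  2
 C  0  1  1  2  2  2  2  2
 A  0  1  2  2  3  3  3  3
 H  0  1  2  2  3  4  4  4
 X  0  1  2  2  3  4  4  5
 A  0  1  2  2  3  4  4  5
 C  0  1  2  3  3  4  4  5
dp[10][7] = 5. One LCS (by backtracking along matches): CCAHX.

5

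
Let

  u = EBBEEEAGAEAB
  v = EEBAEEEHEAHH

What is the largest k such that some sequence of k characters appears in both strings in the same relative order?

7

Let dp[i][j] be the LCS length of the first i characters of u and the first j characters of v. dp[i][j] = dp[i-1][j-1]+1 when the i-th and j-th characters match, else max(dp[i-1][j], dp[i][j-1]).
    ·  E  E  B  A  E  E  E  H  E  A  H  H
 ·  0  0  0  0  0  0  0  0  0  0  0  0  0
 E  0  1  1  1  1  1  1  1  1  1  1  1  1
 B  0  1  1  2  2  2  2  2  2  2  2  2  2
 B  0  1  1  2  2  2  2  2  2  2  2  2  2
 E  0  1  2  2  2  3  3  3  3  3  3  3  3
 E  0  1  2  2  2  3  4  4  4  4  4  4  4
 E  0  1  2  2  2  3  4  5  5  5  5  5  5
 A  0  1  2  2  3  3  4  5  5  5  6  6  6
 G  0  1  2  2  3  3  4  5  5  5  6  6  6
 A  0  1  2  2  3  3  4  5  5  5  6  6  6
 E  0  1  2  2  3  4  4  5  5  6  6  6  6
 A  0  1  2  2  3  4  4  5  5  6  7  7  7
 B  0  1  2  3  3  4  4  5  5  6  7  7  7
dp[12][12] = 7. One LCS (by backtracking along matches): EBEEEEA.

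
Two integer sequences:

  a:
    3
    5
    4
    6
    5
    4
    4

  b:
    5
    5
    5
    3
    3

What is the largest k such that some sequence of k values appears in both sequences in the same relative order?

2

Let dp[i][j] be the LCS length of the first i values of a and the first j values of b. dp[i][j] = dp[i-1][j-1]+1 when the i-th and j-th values match, else max(dp[i-1][j], dp[i][j-1]).
    ·  5  5  5  3  3
 ·  0  0  0  0  0  0
 3  0  0  0  0  1  1
 5  0  1  1  1  1  1
 4  0  1  1  1  1  1
 6  0  1  1  1  1  1
 5  0  1  2  2  2  2
 4  0  1  2  2  2  2
 4  0  1  2  2  2  2
dp[7][5] = 2. One LCS (by backtracking along matches): 5, 5.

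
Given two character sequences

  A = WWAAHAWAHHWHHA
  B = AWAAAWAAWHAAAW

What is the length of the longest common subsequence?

9

One common subsequence of length 9: W [2,2] → A [3,3] → A [4,4] → A [6,5] → W [7,6] → A [8,8] → W [11,9] → H [12,10] → A [14,13]. Since dp[14][14] = 9, nothing longer is possible.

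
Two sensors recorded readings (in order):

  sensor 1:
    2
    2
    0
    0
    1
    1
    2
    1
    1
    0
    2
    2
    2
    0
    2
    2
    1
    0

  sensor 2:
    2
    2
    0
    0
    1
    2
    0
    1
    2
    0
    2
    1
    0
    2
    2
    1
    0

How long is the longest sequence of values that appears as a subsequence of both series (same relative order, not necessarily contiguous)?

Taking 2 (sensor 1 #1, sensor 2 #1), then 2 (sensor 1 #2, sensor 2 #2), then 0 (sensor 1 #3, sensor 2 #3), then 0 (sensor 1 #4, sensor 2 #4), then 1 (sensor 1 #5, sensor 2 #5), then 1 (sensor 1 #6, sensor 2 #8), then 2 (sensor 1 #7, sensor 2 #9), then 0 (sensor 1 #10, sensor 2 #10), then 2 (sensor 1 #11, sensor 2 #11), then 0 (sensor 1 #14, sensor 2 #13), then 2 (sensor 1 #15, sensor 2 #14), then 2 (sensor 1 #16, sensor 2 #15), then 1 (sensor 1 #17, sensor 2 #16), then 0 (sensor 1 #18, sensor 2 #17) gives a common subsequence of length 14, and the DP table's final entry dp[18][17] is also 14, so no common subsequence is longer.

14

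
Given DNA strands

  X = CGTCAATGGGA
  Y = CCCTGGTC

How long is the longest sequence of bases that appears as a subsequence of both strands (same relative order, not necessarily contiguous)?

Pick C (X #1, Y #2); then C (X #4, Y #3); then T (X #7, Y #4); then G (X #8, Y #5); then G (X #9, Y #6); all 5 bases appear in both, in order. The LCS DP gives dp[11][8] = 5, so this is optimal.

5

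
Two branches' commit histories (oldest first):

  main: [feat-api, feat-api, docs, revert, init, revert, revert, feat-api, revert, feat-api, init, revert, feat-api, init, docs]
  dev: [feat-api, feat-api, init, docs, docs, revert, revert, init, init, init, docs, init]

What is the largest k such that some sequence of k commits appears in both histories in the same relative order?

8

Taking feat-api (main #1, dev #1); then feat-api (main #2, dev #2); then docs (main #3, dev #5); then revert (main #4, dev #7); then init (main #5, dev #8); then init (main #11, dev #9); then init (main #14, dev #10); then docs (main #15, dev #11) gives a common subsequence of length 8. Since dp[15][12] = 8, nothing longer is possible.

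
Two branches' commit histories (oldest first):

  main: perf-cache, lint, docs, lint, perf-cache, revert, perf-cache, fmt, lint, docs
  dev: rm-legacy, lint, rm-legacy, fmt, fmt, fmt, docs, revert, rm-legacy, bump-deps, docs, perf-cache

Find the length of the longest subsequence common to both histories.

4

One common subsequence of length 4: lint (main #2, dev #2) → docs (main #3, dev #7) → revert (main #6, dev #8) → perf-cache (main #7, dev #12). Since dp[10][12] = 4, nothing longer is possible.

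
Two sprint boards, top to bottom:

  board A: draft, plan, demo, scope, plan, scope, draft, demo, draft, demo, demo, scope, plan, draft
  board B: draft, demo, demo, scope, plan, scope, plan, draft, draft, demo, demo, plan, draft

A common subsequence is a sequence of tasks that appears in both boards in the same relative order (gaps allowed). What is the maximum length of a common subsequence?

11

One common subsequence of length 11: draft at board A[1]=board B[1]; then demo at board A[3]=board B[3]; then scope at board A[4]=board B[4]; then plan at board A[5]=board B[5]; then scope at board A[6]=board B[6]; then draft at board A[7]=board B[8]; then draft at board A[9]=board B[9]; then demo at board A[10]=board B[10]; then demo at board A[11]=board B[11]; then plan at board A[13]=board B[12]; then draft at board A[14]=board B[13], and the DP table's final entry dp[14][13] is also 11, so no common subsequence is longer.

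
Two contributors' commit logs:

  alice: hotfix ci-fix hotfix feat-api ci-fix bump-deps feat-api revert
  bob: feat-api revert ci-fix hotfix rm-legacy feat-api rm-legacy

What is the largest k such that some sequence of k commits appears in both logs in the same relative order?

Match ci-fix at alice[2]=bob[3], then hotfix at alice[3]=bob[4], then feat-api at alice[4]=bob[6] — 3 commits in the same relative order in both, and the DP table's final entry dp[8][7] is also 3, so no common subsequence is longer.

3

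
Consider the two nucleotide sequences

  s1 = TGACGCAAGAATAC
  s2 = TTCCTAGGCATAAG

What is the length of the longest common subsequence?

One common subsequence of length 8: T [1,2], C [4,3], C [6,4], A [7,6], G [9,8], A [10,10], A [11,12], A [13,13]. The LCS DP gives dp[14][14] = 8, so this is optimal.

8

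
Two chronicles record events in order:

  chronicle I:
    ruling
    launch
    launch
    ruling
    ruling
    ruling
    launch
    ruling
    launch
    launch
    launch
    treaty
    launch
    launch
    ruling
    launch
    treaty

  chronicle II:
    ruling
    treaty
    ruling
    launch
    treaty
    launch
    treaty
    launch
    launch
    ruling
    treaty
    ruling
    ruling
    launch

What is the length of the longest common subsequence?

Taking ruling at chronicle I[1]=chronicle II[1]; then ruling at chronicle I[6]=chronicle II[3]; then launch at chronicle I[7]=chronicle II[4]; then launch at chronicle I[9]=chronicle II[6]; then launch at chronicle I[10]=chronicle II[8]; then launch at chronicle I[11]=chronicle II[9]; then treaty at chronicle I[12]=chronicle II[11]; then ruling at chronicle I[15]=chronicle II[13]; then launch at chronicle I[16]=chronicle II[14] gives a common subsequence of length 9. The LCS DP gives dp[17][14] = 9, so this is optimal.

9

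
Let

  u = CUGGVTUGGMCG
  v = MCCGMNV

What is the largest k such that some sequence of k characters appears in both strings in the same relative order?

3

Taking C at u[1]=v[3] → G at u[3]=v[4] → V at u[5]=v[7] gives a common subsequence of length 3. Since dp[12][7] = 3, nothing longer is possible.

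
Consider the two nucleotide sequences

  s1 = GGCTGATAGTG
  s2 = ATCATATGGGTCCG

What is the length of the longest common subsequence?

One common subsequence of length 7: C [3,3]; then T [4,5]; then A [6,6]; then T [7,7]; then G [9,10]; then T [10,11]; then G [11,14]. The LCS DP gives dp[11][14] = 7, so this is optimal.

7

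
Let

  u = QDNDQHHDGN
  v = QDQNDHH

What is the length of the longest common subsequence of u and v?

6

One common subsequence of length 6: Q (u #1, v #1) → D (u #2, v #2) → N (u #3, v #4) → D (u #4, v #5) → H (u #6, v #6) → H (u #7, v #7). dp[10][7] = 6 confirms this is the maximum.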